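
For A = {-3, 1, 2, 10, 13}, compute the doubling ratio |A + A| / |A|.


|A| = 5.
Compute A + A by enumerating all 25 pairs.
A + A = {-6, -2, -1, 2, 3, 4, 7, 10, 11, 12, 14, 15, 20, 23, 26}, so |A + A| = 15.
K = |A + A| / |A| = 15/5 = 3/1 ≈ 3.0000.
Reference: AP of size 5 gives K = 9/5 ≈ 1.8000; a fully generic set of size 5 gives K ≈ 3.0000.

|A| = 5, |A + A| = 15, K = 15/5 = 3/1.


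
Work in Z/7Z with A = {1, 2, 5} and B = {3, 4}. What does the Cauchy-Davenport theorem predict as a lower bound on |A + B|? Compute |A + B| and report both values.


Cauchy-Davenport: |A + B| ≥ min(p, |A| + |B| - 1) for A, B nonempty in Z/pZ.
|A| = 3, |B| = 2, p = 7.
CD lower bound = min(7, 3 + 2 - 1) = min(7, 4) = 4.
Compute A + B mod 7 directly:
a = 1: 1+3=4, 1+4=5
a = 2: 2+3=5, 2+4=6
a = 5: 5+3=1, 5+4=2
A + B = {1, 2, 4, 5, 6}, so |A + B| = 5.
Verify: 5 ≥ 4? Yes ✓.

CD lower bound = 4, actual |A + B| = 5.


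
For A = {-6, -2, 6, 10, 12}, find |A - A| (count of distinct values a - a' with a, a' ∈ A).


A - A = {a - a' : a, a' ∈ A}; |A| = 5.
Bounds: 2|A|-1 ≤ |A - A| ≤ |A|² - |A| + 1, i.e. 9 ≤ |A - A| ≤ 21.
Note: 0 ∈ A - A always (from a - a). The set is symmetric: if d ∈ A - A then -d ∈ A - A.
Enumerate nonzero differences d = a - a' with a > a' (then include -d):
Positive differences: {2, 4, 6, 8, 12, 14, 16, 18}
Full difference set: {0} ∪ (positive diffs) ∪ (negative diffs).
|A - A| = 1 + 2·8 = 17 (matches direct enumeration: 17).

|A - A| = 17


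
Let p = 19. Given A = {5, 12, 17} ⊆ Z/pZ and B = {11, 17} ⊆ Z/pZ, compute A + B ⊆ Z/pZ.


Work in Z/19Z: reduce every sum a + b modulo 19.
Enumerate all 6 pairs:
a = 5: 5+11=16, 5+17=3
a = 12: 12+11=4, 12+17=10
a = 17: 17+11=9, 17+17=15
Distinct residues collected: {3, 4, 9, 10, 15, 16}
|A + B| = 6 (out of 19 total residues).

A + B = {3, 4, 9, 10, 15, 16}


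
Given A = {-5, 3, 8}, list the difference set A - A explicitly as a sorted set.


A - A = {a - a' : a, a' ∈ A}.
Compute a - a' for each ordered pair (a, a'):
a = -5: -5--5=0, -5-3=-8, -5-8=-13
a = 3: 3--5=8, 3-3=0, 3-8=-5
a = 8: 8--5=13, 8-3=5, 8-8=0
Collecting distinct values (and noting 0 appears from a-a):
A - A = {-13, -8, -5, 0, 5, 8, 13}
|A - A| = 7

A - A = {-13, -8, -5, 0, 5, 8, 13}


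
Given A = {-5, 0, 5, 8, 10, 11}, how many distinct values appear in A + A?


A + A = {a + a' : a, a' ∈ A}; |A| = 6.
General bounds: 2|A| - 1 ≤ |A + A| ≤ |A|(|A|+1)/2, i.e. 11 ≤ |A + A| ≤ 21.
Lower bound 2|A|-1 is attained iff A is an arithmetic progression.
Enumerate sums a + a' for a ≤ a' (symmetric, so this suffices):
a = -5: -5+-5=-10, -5+0=-5, -5+5=0, -5+8=3, -5+10=5, -5+11=6
a = 0: 0+0=0, 0+5=5, 0+8=8, 0+10=10, 0+11=11
a = 5: 5+5=10, 5+8=13, 5+10=15, 5+11=16
a = 8: 8+8=16, 8+10=18, 8+11=19
a = 10: 10+10=20, 10+11=21
a = 11: 11+11=22
Distinct sums: {-10, -5, 0, 3, 5, 6, 8, 10, 11, 13, 15, 16, 18, 19, 20, 21, 22}
|A + A| = 17

|A + A| = 17


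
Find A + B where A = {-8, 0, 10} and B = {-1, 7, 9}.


A + B = {a + b : a ∈ A, b ∈ B}.
Enumerate all |A|·|B| = 3·3 = 9 pairs (a, b) and collect distinct sums.
a = -8: -8+-1=-9, -8+7=-1, -8+9=1
a = 0: 0+-1=-1, 0+7=7, 0+9=9
a = 10: 10+-1=9, 10+7=17, 10+9=19
Collecting distinct sums: A + B = {-9, -1, 1, 7, 9, 17, 19}
|A + B| = 7

A + B = {-9, -1, 1, 7, 9, 17, 19}


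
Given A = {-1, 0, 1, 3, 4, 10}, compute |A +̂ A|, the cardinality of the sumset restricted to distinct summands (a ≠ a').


Restricted sumset: A +̂ A = {a + a' : a ∈ A, a' ∈ A, a ≠ a'}.
Equivalently, take A + A and drop any sum 2a that is achievable ONLY as a + a for a ∈ A (i.e. sums representable only with equal summands).
Enumerate pairs (a, a') with a < a' (symmetric, so each unordered pair gives one sum; this covers all a ≠ a'):
  -1 + 0 = -1
  -1 + 1 = 0
  -1 + 3 = 2
  -1 + 4 = 3
  -1 + 10 = 9
  0 + 1 = 1
  0 + 3 = 3
  0 + 4 = 4
  0 + 10 = 10
  1 + 3 = 4
  1 + 4 = 5
  1 + 10 = 11
  3 + 4 = 7
  3 + 10 = 13
  4 + 10 = 14
Collected distinct sums: {-1, 0, 1, 2, 3, 4, 5, 7, 9, 10, 11, 13, 14}
|A +̂ A| = 13
(Reference bound: |A +̂ A| ≥ 2|A| - 3 for |A| ≥ 2, with |A| = 6 giving ≥ 9.)

|A +̂ A| = 13


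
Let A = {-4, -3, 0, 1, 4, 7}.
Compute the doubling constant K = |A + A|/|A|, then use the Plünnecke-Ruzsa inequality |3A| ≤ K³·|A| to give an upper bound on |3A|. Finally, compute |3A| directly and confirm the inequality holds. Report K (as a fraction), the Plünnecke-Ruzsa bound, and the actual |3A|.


|A| = 6.
Step 1: Compute A + A by enumerating all 36 pairs.
A + A = {-8, -7, -6, -4, -3, -2, 0, 1, 2, 3, 4, 5, 7, 8, 11, 14}, so |A + A| = 16.
Step 2: Doubling constant K = |A + A|/|A| = 16/6 = 16/6 ≈ 2.6667.
Step 3: Plünnecke-Ruzsa gives |3A| ≤ K³·|A| = (2.6667)³ · 6 ≈ 113.7778.
Step 4: Compute 3A = A + A + A directly by enumerating all triples (a,b,c) ∈ A³; |3A| = 29.
Step 5: Check 29 ≤ 113.7778? Yes ✓.

K = 16/6, Plünnecke-Ruzsa bound K³|A| ≈ 113.7778, |3A| = 29, inequality holds.


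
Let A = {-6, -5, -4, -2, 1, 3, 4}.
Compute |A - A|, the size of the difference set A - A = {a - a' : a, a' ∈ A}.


A - A = {a - a' : a, a' ∈ A}; |A| = 7.
Bounds: 2|A|-1 ≤ |A - A| ≤ |A|² - |A| + 1, i.e. 13 ≤ |A - A| ≤ 43.
Note: 0 ∈ A - A always (from a - a). The set is symmetric: if d ∈ A - A then -d ∈ A - A.
Enumerate nonzero differences d = a - a' with a > a' (then include -d):
Positive differences: {1, 2, 3, 4, 5, 6, 7, 8, 9, 10}
Full difference set: {0} ∪ (positive diffs) ∪ (negative diffs).
|A - A| = 1 + 2·10 = 21 (matches direct enumeration: 21).

|A - A| = 21


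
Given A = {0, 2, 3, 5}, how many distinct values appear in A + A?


A + A = {a + a' : a, a' ∈ A}; |A| = 4.
General bounds: 2|A| - 1 ≤ |A + A| ≤ |A|(|A|+1)/2, i.e. 7 ≤ |A + A| ≤ 10.
Lower bound 2|A|-1 is attained iff A is an arithmetic progression.
Enumerate sums a + a' for a ≤ a' (symmetric, so this suffices):
a = 0: 0+0=0, 0+2=2, 0+3=3, 0+5=5
a = 2: 2+2=4, 2+3=5, 2+5=7
a = 3: 3+3=6, 3+5=8
a = 5: 5+5=10
Distinct sums: {0, 2, 3, 4, 5, 6, 7, 8, 10}
|A + A| = 9

|A + A| = 9


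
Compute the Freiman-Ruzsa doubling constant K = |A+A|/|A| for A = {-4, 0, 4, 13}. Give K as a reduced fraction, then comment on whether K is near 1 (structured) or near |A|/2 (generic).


|A| = 4.
Compute A + A by enumerating all 16 pairs.
A + A = {-8, -4, 0, 4, 8, 9, 13, 17, 26}, so |A + A| = 9.
K = |A + A| / |A| = 9/4 (already in lowest terms) ≈ 2.2500.
Reference: AP of size 4 gives K = 7/4 ≈ 1.7500; a fully generic set of size 4 gives K ≈ 2.5000.

|A| = 4, |A + A| = 9, K = 9/4.


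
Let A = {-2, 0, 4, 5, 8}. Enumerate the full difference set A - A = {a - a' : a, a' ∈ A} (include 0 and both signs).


A - A = {a - a' : a, a' ∈ A}.
Compute a - a' for each ordered pair (a, a'):
a = -2: -2--2=0, -2-0=-2, -2-4=-6, -2-5=-7, -2-8=-10
a = 0: 0--2=2, 0-0=0, 0-4=-4, 0-5=-5, 0-8=-8
a = 4: 4--2=6, 4-0=4, 4-4=0, 4-5=-1, 4-8=-4
a = 5: 5--2=7, 5-0=5, 5-4=1, 5-5=0, 5-8=-3
a = 8: 8--2=10, 8-0=8, 8-4=4, 8-5=3, 8-8=0
Collecting distinct values (and noting 0 appears from a-a):
A - A = {-10, -8, -7, -6, -5, -4, -3, -2, -1, 0, 1, 2, 3, 4, 5, 6, 7, 8, 10}
|A - A| = 19

A - A = {-10, -8, -7, -6, -5, -4, -3, -2, -1, 0, 1, 2, 3, 4, 5, 6, 7, 8, 10}


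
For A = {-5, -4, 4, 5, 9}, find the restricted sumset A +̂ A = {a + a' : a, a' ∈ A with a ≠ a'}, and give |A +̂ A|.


Restricted sumset: A +̂ A = {a + a' : a ∈ A, a' ∈ A, a ≠ a'}.
Equivalently, take A + A and drop any sum 2a that is achievable ONLY as a + a for a ∈ A (i.e. sums representable only with equal summands).
Enumerate pairs (a, a') with a < a' (symmetric, so each unordered pair gives one sum; this covers all a ≠ a'):
  -5 + -4 = -9
  -5 + 4 = -1
  -5 + 5 = 0
  -5 + 9 = 4
  -4 + 4 = 0
  -4 + 5 = 1
  -4 + 9 = 5
  4 + 5 = 9
  4 + 9 = 13
  5 + 9 = 14
Collected distinct sums: {-9, -1, 0, 1, 4, 5, 9, 13, 14}
|A +̂ A| = 9
(Reference bound: |A +̂ A| ≥ 2|A| - 3 for |A| ≥ 2, with |A| = 5 giving ≥ 7.)

|A +̂ A| = 9


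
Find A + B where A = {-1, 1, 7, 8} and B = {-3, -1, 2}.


A + B = {a + b : a ∈ A, b ∈ B}.
Enumerate all |A|·|B| = 4·3 = 12 pairs (a, b) and collect distinct sums.
a = -1: -1+-3=-4, -1+-1=-2, -1+2=1
a = 1: 1+-3=-2, 1+-1=0, 1+2=3
a = 7: 7+-3=4, 7+-1=6, 7+2=9
a = 8: 8+-3=5, 8+-1=7, 8+2=10
Collecting distinct sums: A + B = {-4, -2, 0, 1, 3, 4, 5, 6, 7, 9, 10}
|A + B| = 11

A + B = {-4, -2, 0, 1, 3, 4, 5, 6, 7, 9, 10}


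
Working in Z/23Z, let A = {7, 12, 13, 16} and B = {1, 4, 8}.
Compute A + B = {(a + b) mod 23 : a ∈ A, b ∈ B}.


Work in Z/23Z: reduce every sum a + b modulo 23.
Enumerate all 12 pairs:
a = 7: 7+1=8, 7+4=11, 7+8=15
a = 12: 12+1=13, 12+4=16, 12+8=20
a = 13: 13+1=14, 13+4=17, 13+8=21
a = 16: 16+1=17, 16+4=20, 16+8=1
Distinct residues collected: {1, 8, 11, 13, 14, 15, 16, 17, 20, 21}
|A + B| = 10 (out of 23 total residues).

A + B = {1, 8, 11, 13, 14, 15, 16, 17, 20, 21}


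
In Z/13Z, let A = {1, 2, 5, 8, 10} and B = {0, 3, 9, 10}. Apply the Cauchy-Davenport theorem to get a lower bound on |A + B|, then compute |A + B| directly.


Cauchy-Davenport: |A + B| ≥ min(p, |A| + |B| - 1) for A, B nonempty in Z/pZ.
|A| = 5, |B| = 4, p = 13.
CD lower bound = min(13, 5 + 4 - 1) = min(13, 8) = 8.
Compute A + B mod 13 directly:
a = 1: 1+0=1, 1+3=4, 1+9=10, 1+10=11
a = 2: 2+0=2, 2+3=5, 2+9=11, 2+10=12
a = 5: 5+0=5, 5+3=8, 5+9=1, 5+10=2
a = 8: 8+0=8, 8+3=11, 8+9=4, 8+10=5
a = 10: 10+0=10, 10+3=0, 10+9=6, 10+10=7
A + B = {0, 1, 2, 4, 5, 6, 7, 8, 10, 11, 12}, so |A + B| = 11.
Verify: 11 ≥ 8? Yes ✓.

CD lower bound = 8, actual |A + B| = 11.


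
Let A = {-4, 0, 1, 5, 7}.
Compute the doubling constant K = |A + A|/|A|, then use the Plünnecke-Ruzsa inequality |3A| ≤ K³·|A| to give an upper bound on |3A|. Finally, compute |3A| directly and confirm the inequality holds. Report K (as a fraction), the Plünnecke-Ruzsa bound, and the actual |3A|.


|A| = 5.
Step 1: Compute A + A by enumerating all 25 pairs.
A + A = {-8, -4, -3, 0, 1, 2, 3, 5, 6, 7, 8, 10, 12, 14}, so |A + A| = 14.
Step 2: Doubling constant K = |A + A|/|A| = 14/5 = 14/5 ≈ 2.8000.
Step 3: Plünnecke-Ruzsa gives |3A| ≤ K³·|A| = (2.8000)³ · 5 ≈ 109.7600.
Step 4: Compute 3A = A + A + A directly by enumerating all triples (a,b,c) ∈ A³; |3A| = 26.
Step 5: Check 26 ≤ 109.7600? Yes ✓.

K = 14/5, Plünnecke-Ruzsa bound K³|A| ≈ 109.7600, |3A| = 26, inequality holds.


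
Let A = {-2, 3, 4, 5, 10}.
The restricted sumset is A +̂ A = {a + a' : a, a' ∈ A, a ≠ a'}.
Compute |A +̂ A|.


Restricted sumset: A +̂ A = {a + a' : a ∈ A, a' ∈ A, a ≠ a'}.
Equivalently, take A + A and drop any sum 2a that is achievable ONLY as a + a for a ∈ A (i.e. sums representable only with equal summands).
Enumerate pairs (a, a') with a < a' (symmetric, so each unordered pair gives one sum; this covers all a ≠ a'):
  -2 + 3 = 1
  -2 + 4 = 2
  -2 + 5 = 3
  -2 + 10 = 8
  3 + 4 = 7
  3 + 5 = 8
  3 + 10 = 13
  4 + 5 = 9
  4 + 10 = 14
  5 + 10 = 15
Collected distinct sums: {1, 2, 3, 7, 8, 9, 13, 14, 15}
|A +̂ A| = 9
(Reference bound: |A +̂ A| ≥ 2|A| - 3 for |A| ≥ 2, with |A| = 5 giving ≥ 7.)

|A +̂ A| = 9


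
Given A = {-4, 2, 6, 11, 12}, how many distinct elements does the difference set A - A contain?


A - A = {a - a' : a, a' ∈ A}; |A| = 5.
Bounds: 2|A|-1 ≤ |A - A| ≤ |A|² - |A| + 1, i.e. 9 ≤ |A - A| ≤ 21.
Note: 0 ∈ A - A always (from a - a). The set is symmetric: if d ∈ A - A then -d ∈ A - A.
Enumerate nonzero differences d = a - a' with a > a' (then include -d):
Positive differences: {1, 4, 5, 6, 9, 10, 15, 16}
Full difference set: {0} ∪ (positive diffs) ∪ (negative diffs).
|A - A| = 1 + 2·8 = 17 (matches direct enumeration: 17).

|A - A| = 17


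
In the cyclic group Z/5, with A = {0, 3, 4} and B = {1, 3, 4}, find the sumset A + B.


Work in Z/5Z: reduce every sum a + b modulo 5.
Enumerate all 9 pairs:
a = 0: 0+1=1, 0+3=3, 0+4=4
a = 3: 3+1=4, 3+3=1, 3+4=2
a = 4: 4+1=0, 4+3=2, 4+4=3
Distinct residues collected: {0, 1, 2, 3, 4}
|A + B| = 5 (out of 5 total residues).

A + B = {0, 1, 2, 3, 4}


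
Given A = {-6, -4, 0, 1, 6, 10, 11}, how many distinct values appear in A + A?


A + A = {a + a' : a, a' ∈ A}; |A| = 7.
General bounds: 2|A| - 1 ≤ |A + A| ≤ |A|(|A|+1)/2, i.e. 13 ≤ |A + A| ≤ 28.
Lower bound 2|A|-1 is attained iff A is an arithmetic progression.
Enumerate sums a + a' for a ≤ a' (symmetric, so this suffices):
a = -6: -6+-6=-12, -6+-4=-10, -6+0=-6, -6+1=-5, -6+6=0, -6+10=4, -6+11=5
a = -4: -4+-4=-8, -4+0=-4, -4+1=-3, -4+6=2, -4+10=6, -4+11=7
a = 0: 0+0=0, 0+1=1, 0+6=6, 0+10=10, 0+11=11
a = 1: 1+1=2, 1+6=7, 1+10=11, 1+11=12
a = 6: 6+6=12, 6+10=16, 6+11=17
a = 10: 10+10=20, 10+11=21
a = 11: 11+11=22
Distinct sums: {-12, -10, -8, -6, -5, -4, -3, 0, 1, 2, 4, 5, 6, 7, 10, 11, 12, 16, 17, 20, 21, 22}
|A + A| = 22

|A + A| = 22


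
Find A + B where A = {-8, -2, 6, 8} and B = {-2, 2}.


A + B = {a + b : a ∈ A, b ∈ B}.
Enumerate all |A|·|B| = 4·2 = 8 pairs (a, b) and collect distinct sums.
a = -8: -8+-2=-10, -8+2=-6
a = -2: -2+-2=-4, -2+2=0
a = 6: 6+-2=4, 6+2=8
a = 8: 8+-2=6, 8+2=10
Collecting distinct sums: A + B = {-10, -6, -4, 0, 4, 6, 8, 10}
|A + B| = 8

A + B = {-10, -6, -4, 0, 4, 6, 8, 10}


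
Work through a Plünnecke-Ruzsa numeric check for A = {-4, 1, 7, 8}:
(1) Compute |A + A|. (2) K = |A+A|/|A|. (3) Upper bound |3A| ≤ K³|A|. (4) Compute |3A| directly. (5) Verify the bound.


|A| = 4.
Step 1: Compute A + A by enumerating all 16 pairs.
A + A = {-8, -3, 2, 3, 4, 8, 9, 14, 15, 16}, so |A + A| = 10.
Step 2: Doubling constant K = |A + A|/|A| = 10/4 = 10/4 ≈ 2.5000.
Step 3: Plünnecke-Ruzsa gives |3A| ≤ K³·|A| = (2.5000)³ · 4 ≈ 62.5000.
Step 4: Compute 3A = A + A + A directly by enumerating all triples (a,b,c) ∈ A³; |3A| = 19.
Step 5: Check 19 ≤ 62.5000? Yes ✓.

K = 10/4, Plünnecke-Ruzsa bound K³|A| ≈ 62.5000, |3A| = 19, inequality holds.


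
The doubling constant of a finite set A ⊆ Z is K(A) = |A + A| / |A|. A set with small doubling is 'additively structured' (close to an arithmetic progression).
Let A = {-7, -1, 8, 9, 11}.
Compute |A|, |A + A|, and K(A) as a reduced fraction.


|A| = 5.
Compute A + A by enumerating all 25 pairs.
A + A = {-14, -8, -2, 1, 2, 4, 7, 8, 10, 16, 17, 18, 19, 20, 22}, so |A + A| = 15.
K = |A + A| / |A| = 15/5 = 3/1 ≈ 3.0000.
Reference: AP of size 5 gives K = 9/5 ≈ 1.8000; a fully generic set of size 5 gives K ≈ 3.0000.

|A| = 5, |A + A| = 15, K = 15/5 = 3/1.


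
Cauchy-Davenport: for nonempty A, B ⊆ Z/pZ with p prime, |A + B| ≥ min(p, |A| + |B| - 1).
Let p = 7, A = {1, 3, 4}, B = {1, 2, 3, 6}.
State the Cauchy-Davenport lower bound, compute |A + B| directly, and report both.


Cauchy-Davenport: |A + B| ≥ min(p, |A| + |B| - 1) for A, B nonempty in Z/pZ.
|A| = 3, |B| = 4, p = 7.
CD lower bound = min(7, 3 + 4 - 1) = min(7, 6) = 6.
Compute A + B mod 7 directly:
a = 1: 1+1=2, 1+2=3, 1+3=4, 1+6=0
a = 3: 3+1=4, 3+2=5, 3+3=6, 3+6=2
a = 4: 4+1=5, 4+2=6, 4+3=0, 4+6=3
A + B = {0, 2, 3, 4, 5, 6}, so |A + B| = 6.
Verify: 6 ≥ 6? Yes ✓.

CD lower bound = 6, actual |A + B| = 6.


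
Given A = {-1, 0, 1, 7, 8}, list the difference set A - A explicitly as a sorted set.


A - A = {a - a' : a, a' ∈ A}.
Compute a - a' for each ordered pair (a, a'):
a = -1: -1--1=0, -1-0=-1, -1-1=-2, -1-7=-8, -1-8=-9
a = 0: 0--1=1, 0-0=0, 0-1=-1, 0-7=-7, 0-8=-8
a = 1: 1--1=2, 1-0=1, 1-1=0, 1-7=-6, 1-8=-7
a = 7: 7--1=8, 7-0=7, 7-1=6, 7-7=0, 7-8=-1
a = 8: 8--1=9, 8-0=8, 8-1=7, 8-7=1, 8-8=0
Collecting distinct values (and noting 0 appears from a-a):
A - A = {-9, -8, -7, -6, -2, -1, 0, 1, 2, 6, 7, 8, 9}
|A - A| = 13

A - A = {-9, -8, -7, -6, -2, -1, 0, 1, 2, 6, 7, 8, 9}


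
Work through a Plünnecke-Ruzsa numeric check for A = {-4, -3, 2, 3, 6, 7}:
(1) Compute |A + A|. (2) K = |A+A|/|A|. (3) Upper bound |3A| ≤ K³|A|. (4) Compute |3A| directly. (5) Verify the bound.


|A| = 6.
Step 1: Compute A + A by enumerating all 36 pairs.
A + A = {-8, -7, -6, -2, -1, 0, 2, 3, 4, 5, 6, 8, 9, 10, 12, 13, 14}, so |A + A| = 17.
Step 2: Doubling constant K = |A + A|/|A| = 17/6 = 17/6 ≈ 2.8333.
Step 3: Plünnecke-Ruzsa gives |3A| ≤ K³·|A| = (2.8333)³ · 6 ≈ 136.4722.
Step 4: Compute 3A = A + A + A directly by enumerating all triples (a,b,c) ∈ A³; |3A| = 32.
Step 5: Check 32 ≤ 136.4722? Yes ✓.

K = 17/6, Plünnecke-Ruzsa bound K³|A| ≈ 136.4722, |3A| = 32, inequality holds.


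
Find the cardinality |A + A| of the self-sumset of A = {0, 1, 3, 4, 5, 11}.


A + A = {a + a' : a, a' ∈ A}; |A| = 6.
General bounds: 2|A| - 1 ≤ |A + A| ≤ |A|(|A|+1)/2, i.e. 11 ≤ |A + A| ≤ 21.
Lower bound 2|A|-1 is attained iff A is an arithmetic progression.
Enumerate sums a + a' for a ≤ a' (symmetric, so this suffices):
a = 0: 0+0=0, 0+1=1, 0+3=3, 0+4=4, 0+5=5, 0+11=11
a = 1: 1+1=2, 1+3=4, 1+4=5, 1+5=6, 1+11=12
a = 3: 3+3=6, 3+4=7, 3+5=8, 3+11=14
a = 4: 4+4=8, 4+5=9, 4+11=15
a = 5: 5+5=10, 5+11=16
a = 11: 11+11=22
Distinct sums: {0, 1, 2, 3, 4, 5, 6, 7, 8, 9, 10, 11, 12, 14, 15, 16, 22}
|A + A| = 17

|A + A| = 17


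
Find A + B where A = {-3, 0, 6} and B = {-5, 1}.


A + B = {a + b : a ∈ A, b ∈ B}.
Enumerate all |A|·|B| = 3·2 = 6 pairs (a, b) and collect distinct sums.
a = -3: -3+-5=-8, -3+1=-2
a = 0: 0+-5=-5, 0+1=1
a = 6: 6+-5=1, 6+1=7
Collecting distinct sums: A + B = {-8, -5, -2, 1, 7}
|A + B| = 5

A + B = {-8, -5, -2, 1, 7}


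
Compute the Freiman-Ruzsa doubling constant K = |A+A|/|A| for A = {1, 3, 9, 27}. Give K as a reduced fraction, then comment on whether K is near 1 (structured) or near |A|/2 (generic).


|A| = 4.
Compute A + A by enumerating all 16 pairs.
A + A = {2, 4, 6, 10, 12, 18, 28, 30, 36, 54}, so |A + A| = 10.
K = |A + A| / |A| = 10/4 = 5/2 ≈ 2.5000.
Reference: AP of size 4 gives K = 7/4 ≈ 1.7500; a fully generic set of size 4 gives K ≈ 2.5000.

|A| = 4, |A + A| = 10, K = 10/4 = 5/2.


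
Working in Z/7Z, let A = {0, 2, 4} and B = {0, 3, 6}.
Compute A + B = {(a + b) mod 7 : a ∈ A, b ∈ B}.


Work in Z/7Z: reduce every sum a + b modulo 7.
Enumerate all 9 pairs:
a = 0: 0+0=0, 0+3=3, 0+6=6
a = 2: 2+0=2, 2+3=5, 2+6=1
a = 4: 4+0=4, 4+3=0, 4+6=3
Distinct residues collected: {0, 1, 2, 3, 4, 5, 6}
|A + B| = 7 (out of 7 total residues).

A + B = {0, 1, 2, 3, 4, 5, 6}


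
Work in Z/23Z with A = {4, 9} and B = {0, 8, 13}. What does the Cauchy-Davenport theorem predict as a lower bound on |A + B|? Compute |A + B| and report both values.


Cauchy-Davenport: |A + B| ≥ min(p, |A| + |B| - 1) for A, B nonempty in Z/pZ.
|A| = 2, |B| = 3, p = 23.
CD lower bound = min(23, 2 + 3 - 1) = min(23, 4) = 4.
Compute A + B mod 23 directly:
a = 4: 4+0=4, 4+8=12, 4+13=17
a = 9: 9+0=9, 9+8=17, 9+13=22
A + B = {4, 9, 12, 17, 22}, so |A + B| = 5.
Verify: 5 ≥ 4? Yes ✓.

CD lower bound = 4, actual |A + B| = 5.


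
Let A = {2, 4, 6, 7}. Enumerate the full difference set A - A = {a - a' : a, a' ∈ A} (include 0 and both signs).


A - A = {a - a' : a, a' ∈ A}.
Compute a - a' for each ordered pair (a, a'):
a = 2: 2-2=0, 2-4=-2, 2-6=-4, 2-7=-5
a = 4: 4-2=2, 4-4=0, 4-6=-2, 4-7=-3
a = 6: 6-2=4, 6-4=2, 6-6=0, 6-7=-1
a = 7: 7-2=5, 7-4=3, 7-6=1, 7-7=0
Collecting distinct values (and noting 0 appears from a-a):
A - A = {-5, -4, -3, -2, -1, 0, 1, 2, 3, 4, 5}
|A - A| = 11

A - A = {-5, -4, -3, -2, -1, 0, 1, 2, 3, 4, 5}


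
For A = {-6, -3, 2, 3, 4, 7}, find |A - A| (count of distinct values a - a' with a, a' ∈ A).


A - A = {a - a' : a, a' ∈ A}; |A| = 6.
Bounds: 2|A|-1 ≤ |A - A| ≤ |A|² - |A| + 1, i.e. 11 ≤ |A - A| ≤ 31.
Note: 0 ∈ A - A always (from a - a). The set is symmetric: if d ∈ A - A then -d ∈ A - A.
Enumerate nonzero differences d = a - a' with a > a' (then include -d):
Positive differences: {1, 2, 3, 4, 5, 6, 7, 8, 9, 10, 13}
Full difference set: {0} ∪ (positive diffs) ∪ (negative diffs).
|A - A| = 1 + 2·11 = 23 (matches direct enumeration: 23).

|A - A| = 23


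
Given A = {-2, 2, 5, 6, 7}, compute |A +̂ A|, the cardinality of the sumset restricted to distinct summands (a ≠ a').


Restricted sumset: A +̂ A = {a + a' : a ∈ A, a' ∈ A, a ≠ a'}.
Equivalently, take A + A and drop any sum 2a that is achievable ONLY as a + a for a ∈ A (i.e. sums representable only with equal summands).
Enumerate pairs (a, a') with a < a' (symmetric, so each unordered pair gives one sum; this covers all a ≠ a'):
  -2 + 2 = 0
  -2 + 5 = 3
  -2 + 6 = 4
  -2 + 7 = 5
  2 + 5 = 7
  2 + 6 = 8
  2 + 7 = 9
  5 + 6 = 11
  5 + 7 = 12
  6 + 7 = 13
Collected distinct sums: {0, 3, 4, 5, 7, 8, 9, 11, 12, 13}
|A +̂ A| = 10
(Reference bound: |A +̂ A| ≥ 2|A| - 3 for |A| ≥ 2, with |A| = 5 giving ≥ 7.)

|A +̂ A| = 10


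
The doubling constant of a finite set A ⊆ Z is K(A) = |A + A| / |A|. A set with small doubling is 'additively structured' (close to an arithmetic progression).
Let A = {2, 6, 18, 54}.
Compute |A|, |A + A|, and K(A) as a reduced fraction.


|A| = 4.
Compute A + A by enumerating all 16 pairs.
A + A = {4, 8, 12, 20, 24, 36, 56, 60, 72, 108}, so |A + A| = 10.
K = |A + A| / |A| = 10/4 = 5/2 ≈ 2.5000.
Reference: AP of size 4 gives K = 7/4 ≈ 1.7500; a fully generic set of size 4 gives K ≈ 2.5000.

|A| = 4, |A + A| = 10, K = 10/4 = 5/2.


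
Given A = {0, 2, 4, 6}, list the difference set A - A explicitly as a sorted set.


A - A = {a - a' : a, a' ∈ A}.
Compute a - a' for each ordered pair (a, a'):
a = 0: 0-0=0, 0-2=-2, 0-4=-4, 0-6=-6
a = 2: 2-0=2, 2-2=0, 2-4=-2, 2-6=-4
a = 4: 4-0=4, 4-2=2, 4-4=0, 4-6=-2
a = 6: 6-0=6, 6-2=4, 6-4=2, 6-6=0
Collecting distinct values (and noting 0 appears from a-a):
A - A = {-6, -4, -2, 0, 2, 4, 6}
|A - A| = 7

A - A = {-6, -4, -2, 0, 2, 4, 6}


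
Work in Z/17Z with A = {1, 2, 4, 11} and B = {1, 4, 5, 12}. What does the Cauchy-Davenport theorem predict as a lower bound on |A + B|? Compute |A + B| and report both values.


Cauchy-Davenport: |A + B| ≥ min(p, |A| + |B| - 1) for A, B nonempty in Z/pZ.
|A| = 4, |B| = 4, p = 17.
CD lower bound = min(17, 4 + 4 - 1) = min(17, 7) = 7.
Compute A + B mod 17 directly:
a = 1: 1+1=2, 1+4=5, 1+5=6, 1+12=13
a = 2: 2+1=3, 2+4=6, 2+5=7, 2+12=14
a = 4: 4+1=5, 4+4=8, 4+5=9, 4+12=16
a = 11: 11+1=12, 11+4=15, 11+5=16, 11+12=6
A + B = {2, 3, 5, 6, 7, 8, 9, 12, 13, 14, 15, 16}, so |A + B| = 12.
Verify: 12 ≥ 7? Yes ✓.

CD lower bound = 7, actual |A + B| = 12.


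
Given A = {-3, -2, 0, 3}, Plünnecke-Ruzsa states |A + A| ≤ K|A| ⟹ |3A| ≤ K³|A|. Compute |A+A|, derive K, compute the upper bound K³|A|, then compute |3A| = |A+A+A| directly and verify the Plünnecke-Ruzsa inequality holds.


|A| = 4.
Step 1: Compute A + A by enumerating all 16 pairs.
A + A = {-6, -5, -4, -3, -2, 0, 1, 3, 6}, so |A + A| = 9.
Step 2: Doubling constant K = |A + A|/|A| = 9/4 = 9/4 ≈ 2.2500.
Step 3: Plünnecke-Ruzsa gives |3A| ≤ K³·|A| = (2.2500)³ · 4 ≈ 45.5625.
Step 4: Compute 3A = A + A + A directly by enumerating all triples (a,b,c) ∈ A³; |3A| = 15.
Step 5: Check 15 ≤ 45.5625? Yes ✓.

K = 9/4, Plünnecke-Ruzsa bound K³|A| ≈ 45.5625, |3A| = 15, inequality holds.


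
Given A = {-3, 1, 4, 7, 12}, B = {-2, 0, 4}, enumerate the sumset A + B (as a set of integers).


A + B = {a + b : a ∈ A, b ∈ B}.
Enumerate all |A|·|B| = 5·3 = 15 pairs (a, b) and collect distinct sums.
a = -3: -3+-2=-5, -3+0=-3, -3+4=1
a = 1: 1+-2=-1, 1+0=1, 1+4=5
a = 4: 4+-2=2, 4+0=4, 4+4=8
a = 7: 7+-2=5, 7+0=7, 7+4=11
a = 12: 12+-2=10, 12+0=12, 12+4=16
Collecting distinct sums: A + B = {-5, -3, -1, 1, 2, 4, 5, 7, 8, 10, 11, 12, 16}
|A + B| = 13

A + B = {-5, -3, -1, 1, 2, 4, 5, 7, 8, 10, 11, 12, 16}


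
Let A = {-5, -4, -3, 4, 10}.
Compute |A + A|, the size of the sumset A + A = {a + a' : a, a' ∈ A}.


A + A = {a + a' : a, a' ∈ A}; |A| = 5.
General bounds: 2|A| - 1 ≤ |A + A| ≤ |A|(|A|+1)/2, i.e. 9 ≤ |A + A| ≤ 15.
Lower bound 2|A|-1 is attained iff A is an arithmetic progression.
Enumerate sums a + a' for a ≤ a' (symmetric, so this suffices):
a = -5: -5+-5=-10, -5+-4=-9, -5+-3=-8, -5+4=-1, -5+10=5
a = -4: -4+-4=-8, -4+-3=-7, -4+4=0, -4+10=6
a = -3: -3+-3=-6, -3+4=1, -3+10=7
a = 4: 4+4=8, 4+10=14
a = 10: 10+10=20
Distinct sums: {-10, -9, -8, -7, -6, -1, 0, 1, 5, 6, 7, 8, 14, 20}
|A + A| = 14

|A + A| = 14


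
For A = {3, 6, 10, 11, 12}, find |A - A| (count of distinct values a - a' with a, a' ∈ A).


A - A = {a - a' : a, a' ∈ A}; |A| = 5.
Bounds: 2|A|-1 ≤ |A - A| ≤ |A|² - |A| + 1, i.e. 9 ≤ |A - A| ≤ 21.
Note: 0 ∈ A - A always (from a - a). The set is symmetric: if d ∈ A - A then -d ∈ A - A.
Enumerate nonzero differences d = a - a' with a > a' (then include -d):
Positive differences: {1, 2, 3, 4, 5, 6, 7, 8, 9}
Full difference set: {0} ∪ (positive diffs) ∪ (negative diffs).
|A - A| = 1 + 2·9 = 19 (matches direct enumeration: 19).

|A - A| = 19


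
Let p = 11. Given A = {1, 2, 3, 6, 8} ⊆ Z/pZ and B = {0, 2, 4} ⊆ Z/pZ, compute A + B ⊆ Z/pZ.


Work in Z/11Z: reduce every sum a + b modulo 11.
Enumerate all 15 pairs:
a = 1: 1+0=1, 1+2=3, 1+4=5
a = 2: 2+0=2, 2+2=4, 2+4=6
a = 3: 3+0=3, 3+2=5, 3+4=7
a = 6: 6+0=6, 6+2=8, 6+4=10
a = 8: 8+0=8, 8+2=10, 8+4=1
Distinct residues collected: {1, 2, 3, 4, 5, 6, 7, 8, 10}
|A + B| = 9 (out of 11 total residues).

A + B = {1, 2, 3, 4, 5, 6, 7, 8, 10}


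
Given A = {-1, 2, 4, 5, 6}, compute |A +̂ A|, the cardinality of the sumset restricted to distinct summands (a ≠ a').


Restricted sumset: A +̂ A = {a + a' : a ∈ A, a' ∈ A, a ≠ a'}.
Equivalently, take A + A and drop any sum 2a that is achievable ONLY as a + a for a ∈ A (i.e. sums representable only with equal summands).
Enumerate pairs (a, a') with a < a' (symmetric, so each unordered pair gives one sum; this covers all a ≠ a'):
  -1 + 2 = 1
  -1 + 4 = 3
  -1 + 5 = 4
  -1 + 6 = 5
  2 + 4 = 6
  2 + 5 = 7
  2 + 6 = 8
  4 + 5 = 9
  4 + 6 = 10
  5 + 6 = 11
Collected distinct sums: {1, 3, 4, 5, 6, 7, 8, 9, 10, 11}
|A +̂ A| = 10
(Reference bound: |A +̂ A| ≥ 2|A| - 3 for |A| ≥ 2, with |A| = 5 giving ≥ 7.)

|A +̂ A| = 10


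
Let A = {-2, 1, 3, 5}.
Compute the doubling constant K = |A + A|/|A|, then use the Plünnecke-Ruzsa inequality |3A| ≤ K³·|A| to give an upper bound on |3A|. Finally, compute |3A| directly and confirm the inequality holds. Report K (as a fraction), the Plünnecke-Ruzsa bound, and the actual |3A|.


|A| = 4.
Step 1: Compute A + A by enumerating all 16 pairs.
A + A = {-4, -1, 1, 2, 3, 4, 6, 8, 10}, so |A + A| = 9.
Step 2: Doubling constant K = |A + A|/|A| = 9/4 = 9/4 ≈ 2.2500.
Step 3: Plünnecke-Ruzsa gives |3A| ≤ K³·|A| = (2.2500)³ · 4 ≈ 45.5625.
Step 4: Compute 3A = A + A + A directly by enumerating all triples (a,b,c) ∈ A³; |3A| = 16.
Step 5: Check 16 ≤ 45.5625? Yes ✓.

K = 9/4, Plünnecke-Ruzsa bound K³|A| ≈ 45.5625, |3A| = 16, inequality holds.


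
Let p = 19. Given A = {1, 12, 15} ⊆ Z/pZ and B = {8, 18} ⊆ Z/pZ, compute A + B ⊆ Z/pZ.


Work in Z/19Z: reduce every sum a + b modulo 19.
Enumerate all 6 pairs:
a = 1: 1+8=9, 1+18=0
a = 12: 12+8=1, 12+18=11
a = 15: 15+8=4, 15+18=14
Distinct residues collected: {0, 1, 4, 9, 11, 14}
|A + B| = 6 (out of 19 total residues).

A + B = {0, 1, 4, 9, 11, 14}


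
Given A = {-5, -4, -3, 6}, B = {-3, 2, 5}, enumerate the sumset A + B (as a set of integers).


A + B = {a + b : a ∈ A, b ∈ B}.
Enumerate all |A|·|B| = 4·3 = 12 pairs (a, b) and collect distinct sums.
a = -5: -5+-3=-8, -5+2=-3, -5+5=0
a = -4: -4+-3=-7, -4+2=-2, -4+5=1
a = -3: -3+-3=-6, -3+2=-1, -3+5=2
a = 6: 6+-3=3, 6+2=8, 6+5=11
Collecting distinct sums: A + B = {-8, -7, -6, -3, -2, -1, 0, 1, 2, 3, 8, 11}
|A + B| = 12

A + B = {-8, -7, -6, -3, -2, -1, 0, 1, 2, 3, 8, 11}


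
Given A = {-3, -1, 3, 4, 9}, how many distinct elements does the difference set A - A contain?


A - A = {a - a' : a, a' ∈ A}; |A| = 5.
Bounds: 2|A|-1 ≤ |A - A| ≤ |A|² - |A| + 1, i.e. 9 ≤ |A - A| ≤ 21.
Note: 0 ∈ A - A always (from a - a). The set is symmetric: if d ∈ A - A then -d ∈ A - A.
Enumerate nonzero differences d = a - a' with a > a' (then include -d):
Positive differences: {1, 2, 4, 5, 6, 7, 10, 12}
Full difference set: {0} ∪ (positive diffs) ∪ (negative diffs).
|A - A| = 1 + 2·8 = 17 (matches direct enumeration: 17).

|A - A| = 17


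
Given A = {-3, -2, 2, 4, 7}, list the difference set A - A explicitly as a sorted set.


A - A = {a - a' : a, a' ∈ A}.
Compute a - a' for each ordered pair (a, a'):
a = -3: -3--3=0, -3--2=-1, -3-2=-5, -3-4=-7, -3-7=-10
a = -2: -2--3=1, -2--2=0, -2-2=-4, -2-4=-6, -2-7=-9
a = 2: 2--3=5, 2--2=4, 2-2=0, 2-4=-2, 2-7=-5
a = 4: 4--3=7, 4--2=6, 4-2=2, 4-4=0, 4-7=-3
a = 7: 7--3=10, 7--2=9, 7-2=5, 7-4=3, 7-7=0
Collecting distinct values (and noting 0 appears from a-a):
A - A = {-10, -9, -7, -6, -5, -4, -3, -2, -1, 0, 1, 2, 3, 4, 5, 6, 7, 9, 10}
|A - A| = 19

A - A = {-10, -9, -7, -6, -5, -4, -3, -2, -1, 0, 1, 2, 3, 4, 5, 6, 7, 9, 10}


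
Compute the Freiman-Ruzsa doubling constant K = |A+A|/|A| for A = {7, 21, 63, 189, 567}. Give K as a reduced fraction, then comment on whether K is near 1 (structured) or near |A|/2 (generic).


|A| = 5.
Compute A + A by enumerating all 25 pairs.
A + A = {14, 28, 42, 70, 84, 126, 196, 210, 252, 378, 574, 588, 630, 756, 1134}, so |A + A| = 15.
K = |A + A| / |A| = 15/5 = 3/1 ≈ 3.0000.
Reference: AP of size 5 gives K = 9/5 ≈ 1.8000; a fully generic set of size 5 gives K ≈ 3.0000.

|A| = 5, |A + A| = 15, K = 15/5 = 3/1.


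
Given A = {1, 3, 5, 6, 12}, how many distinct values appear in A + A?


A + A = {a + a' : a, a' ∈ A}; |A| = 5.
General bounds: 2|A| - 1 ≤ |A + A| ≤ |A|(|A|+1)/2, i.e. 9 ≤ |A + A| ≤ 15.
Lower bound 2|A|-1 is attained iff A is an arithmetic progression.
Enumerate sums a + a' for a ≤ a' (symmetric, so this suffices):
a = 1: 1+1=2, 1+3=4, 1+5=6, 1+6=7, 1+12=13
a = 3: 3+3=6, 3+5=8, 3+6=9, 3+12=15
a = 5: 5+5=10, 5+6=11, 5+12=17
a = 6: 6+6=12, 6+12=18
a = 12: 12+12=24
Distinct sums: {2, 4, 6, 7, 8, 9, 10, 11, 12, 13, 15, 17, 18, 24}
|A + A| = 14

|A + A| = 14


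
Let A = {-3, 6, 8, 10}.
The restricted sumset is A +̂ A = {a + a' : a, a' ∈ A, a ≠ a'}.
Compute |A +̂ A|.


Restricted sumset: A +̂ A = {a + a' : a ∈ A, a' ∈ A, a ≠ a'}.
Equivalently, take A + A and drop any sum 2a that is achievable ONLY as a + a for a ∈ A (i.e. sums representable only with equal summands).
Enumerate pairs (a, a') with a < a' (symmetric, so each unordered pair gives one sum; this covers all a ≠ a'):
  -3 + 6 = 3
  -3 + 8 = 5
  -3 + 10 = 7
  6 + 8 = 14
  6 + 10 = 16
  8 + 10 = 18
Collected distinct sums: {3, 5, 7, 14, 16, 18}
|A +̂ A| = 6
(Reference bound: |A +̂ A| ≥ 2|A| - 3 for |A| ≥ 2, with |A| = 4 giving ≥ 5.)

|A +̂ A| = 6


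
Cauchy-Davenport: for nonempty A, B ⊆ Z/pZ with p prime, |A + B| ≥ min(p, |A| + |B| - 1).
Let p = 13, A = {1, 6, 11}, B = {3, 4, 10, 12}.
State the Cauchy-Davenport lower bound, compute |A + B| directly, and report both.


Cauchy-Davenport: |A + B| ≥ min(p, |A| + |B| - 1) for A, B nonempty in Z/pZ.
|A| = 3, |B| = 4, p = 13.
CD lower bound = min(13, 3 + 4 - 1) = min(13, 6) = 6.
Compute A + B mod 13 directly:
a = 1: 1+3=4, 1+4=5, 1+10=11, 1+12=0
a = 6: 6+3=9, 6+4=10, 6+10=3, 6+12=5
a = 11: 11+3=1, 11+4=2, 11+10=8, 11+12=10
A + B = {0, 1, 2, 3, 4, 5, 8, 9, 10, 11}, so |A + B| = 10.
Verify: 10 ≥ 6? Yes ✓.

CD lower bound = 6, actual |A + B| = 10.


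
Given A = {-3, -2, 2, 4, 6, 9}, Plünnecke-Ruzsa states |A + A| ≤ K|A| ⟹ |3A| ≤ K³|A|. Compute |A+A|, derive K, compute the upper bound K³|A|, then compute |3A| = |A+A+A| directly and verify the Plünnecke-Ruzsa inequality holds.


|A| = 6.
Step 1: Compute A + A by enumerating all 36 pairs.
A + A = {-6, -5, -4, -1, 0, 1, 2, 3, 4, 6, 7, 8, 10, 11, 12, 13, 15, 18}, so |A + A| = 18.
Step 2: Doubling constant K = |A + A|/|A| = 18/6 = 18/6 ≈ 3.0000.
Step 3: Plünnecke-Ruzsa gives |3A| ≤ K³·|A| = (3.0000)³ · 6 ≈ 162.0000.
Step 4: Compute 3A = A + A + A directly by enumerating all triples (a,b,c) ∈ A³; |3A| = 33.
Step 5: Check 33 ≤ 162.0000? Yes ✓.

K = 18/6, Plünnecke-Ruzsa bound K³|A| ≈ 162.0000, |3A| = 33, inequality holds.


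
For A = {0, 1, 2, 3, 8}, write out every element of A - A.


A - A = {a - a' : a, a' ∈ A}.
Compute a - a' for each ordered pair (a, a'):
a = 0: 0-0=0, 0-1=-1, 0-2=-2, 0-3=-3, 0-8=-8
a = 1: 1-0=1, 1-1=0, 1-2=-1, 1-3=-2, 1-8=-7
a = 2: 2-0=2, 2-1=1, 2-2=0, 2-3=-1, 2-8=-6
a = 3: 3-0=3, 3-1=2, 3-2=1, 3-3=0, 3-8=-5
a = 8: 8-0=8, 8-1=7, 8-2=6, 8-3=5, 8-8=0
Collecting distinct values (and noting 0 appears from a-a):
A - A = {-8, -7, -6, -5, -3, -2, -1, 0, 1, 2, 3, 5, 6, 7, 8}
|A - A| = 15

A - A = {-8, -7, -6, -5, -3, -2, -1, 0, 1, 2, 3, 5, 6, 7, 8}


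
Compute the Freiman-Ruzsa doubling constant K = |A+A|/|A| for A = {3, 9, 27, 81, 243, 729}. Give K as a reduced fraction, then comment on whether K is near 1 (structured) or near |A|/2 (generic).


|A| = 6.
Compute A + A by enumerating all 36 pairs.
A + A = {6, 12, 18, 30, 36, 54, 84, 90, 108, 162, 246, 252, 270, 324, 486, 732, 738, 756, 810, 972, 1458}, so |A + A| = 21.
K = |A + A| / |A| = 21/6 = 7/2 ≈ 3.5000.
Reference: AP of size 6 gives K = 11/6 ≈ 1.8333; a fully generic set of size 6 gives K ≈ 3.5000.

|A| = 6, |A + A| = 21, K = 21/6 = 7/2.


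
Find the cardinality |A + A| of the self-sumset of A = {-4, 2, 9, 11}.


A + A = {a + a' : a, a' ∈ A}; |A| = 4.
General bounds: 2|A| - 1 ≤ |A + A| ≤ |A|(|A|+1)/2, i.e. 7 ≤ |A + A| ≤ 10.
Lower bound 2|A|-1 is attained iff A is an arithmetic progression.
Enumerate sums a + a' for a ≤ a' (symmetric, so this suffices):
a = -4: -4+-4=-8, -4+2=-2, -4+9=5, -4+11=7
a = 2: 2+2=4, 2+9=11, 2+11=13
a = 9: 9+9=18, 9+11=20
a = 11: 11+11=22
Distinct sums: {-8, -2, 4, 5, 7, 11, 13, 18, 20, 22}
|A + A| = 10

|A + A| = 10


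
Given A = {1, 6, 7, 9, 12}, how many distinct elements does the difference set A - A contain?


A - A = {a - a' : a, a' ∈ A}; |A| = 5.
Bounds: 2|A|-1 ≤ |A - A| ≤ |A|² - |A| + 1, i.e. 9 ≤ |A - A| ≤ 21.
Note: 0 ∈ A - A always (from a - a). The set is symmetric: if d ∈ A - A then -d ∈ A - A.
Enumerate nonzero differences d = a - a' with a > a' (then include -d):
Positive differences: {1, 2, 3, 5, 6, 8, 11}
Full difference set: {0} ∪ (positive diffs) ∪ (negative diffs).
|A - A| = 1 + 2·7 = 15 (matches direct enumeration: 15).

|A - A| = 15


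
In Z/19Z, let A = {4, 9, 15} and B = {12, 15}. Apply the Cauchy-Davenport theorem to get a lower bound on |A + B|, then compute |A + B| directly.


Cauchy-Davenport: |A + B| ≥ min(p, |A| + |B| - 1) for A, B nonempty in Z/pZ.
|A| = 3, |B| = 2, p = 19.
CD lower bound = min(19, 3 + 2 - 1) = min(19, 4) = 4.
Compute A + B mod 19 directly:
a = 4: 4+12=16, 4+15=0
a = 9: 9+12=2, 9+15=5
a = 15: 15+12=8, 15+15=11
A + B = {0, 2, 5, 8, 11, 16}, so |A + B| = 6.
Verify: 6 ≥ 4? Yes ✓.

CD lower bound = 4, actual |A + B| = 6.


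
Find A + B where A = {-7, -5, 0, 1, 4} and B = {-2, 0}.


A + B = {a + b : a ∈ A, b ∈ B}.
Enumerate all |A|·|B| = 5·2 = 10 pairs (a, b) and collect distinct sums.
a = -7: -7+-2=-9, -7+0=-7
a = -5: -5+-2=-7, -5+0=-5
a = 0: 0+-2=-2, 0+0=0
a = 1: 1+-2=-1, 1+0=1
a = 4: 4+-2=2, 4+0=4
Collecting distinct sums: A + B = {-9, -7, -5, -2, -1, 0, 1, 2, 4}
|A + B| = 9

A + B = {-9, -7, -5, -2, -1, 0, 1, 2, 4}


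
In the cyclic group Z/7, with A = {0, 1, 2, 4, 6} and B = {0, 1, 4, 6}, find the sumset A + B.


Work in Z/7Z: reduce every sum a + b modulo 7.
Enumerate all 20 pairs:
a = 0: 0+0=0, 0+1=1, 0+4=4, 0+6=6
a = 1: 1+0=1, 1+1=2, 1+4=5, 1+6=0
a = 2: 2+0=2, 2+1=3, 2+4=6, 2+6=1
a = 4: 4+0=4, 4+1=5, 4+4=1, 4+6=3
a = 6: 6+0=6, 6+1=0, 6+4=3, 6+6=5
Distinct residues collected: {0, 1, 2, 3, 4, 5, 6}
|A + B| = 7 (out of 7 total residues).

A + B = {0, 1, 2, 3, 4, 5, 6}


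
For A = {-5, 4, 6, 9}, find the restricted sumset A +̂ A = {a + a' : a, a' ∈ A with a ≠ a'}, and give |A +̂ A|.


Restricted sumset: A +̂ A = {a + a' : a ∈ A, a' ∈ A, a ≠ a'}.
Equivalently, take A + A and drop any sum 2a that is achievable ONLY as a + a for a ∈ A (i.e. sums representable only with equal summands).
Enumerate pairs (a, a') with a < a' (symmetric, so each unordered pair gives one sum; this covers all a ≠ a'):
  -5 + 4 = -1
  -5 + 6 = 1
  -5 + 9 = 4
  4 + 6 = 10
  4 + 9 = 13
  6 + 9 = 15
Collected distinct sums: {-1, 1, 4, 10, 13, 15}
|A +̂ A| = 6
(Reference bound: |A +̂ A| ≥ 2|A| - 3 for |A| ≥ 2, with |A| = 4 giving ≥ 5.)

|A +̂ A| = 6


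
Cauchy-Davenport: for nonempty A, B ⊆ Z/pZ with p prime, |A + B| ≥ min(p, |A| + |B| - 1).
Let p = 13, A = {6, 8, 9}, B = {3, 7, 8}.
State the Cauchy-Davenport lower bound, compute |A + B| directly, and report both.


Cauchy-Davenport: |A + B| ≥ min(p, |A| + |B| - 1) for A, B nonempty in Z/pZ.
|A| = 3, |B| = 3, p = 13.
CD lower bound = min(13, 3 + 3 - 1) = min(13, 5) = 5.
Compute A + B mod 13 directly:
a = 6: 6+3=9, 6+7=0, 6+8=1
a = 8: 8+3=11, 8+7=2, 8+8=3
a = 9: 9+3=12, 9+7=3, 9+8=4
A + B = {0, 1, 2, 3, 4, 9, 11, 12}, so |A + B| = 8.
Verify: 8 ≥ 5? Yes ✓.

CD lower bound = 5, actual |A + B| = 8.


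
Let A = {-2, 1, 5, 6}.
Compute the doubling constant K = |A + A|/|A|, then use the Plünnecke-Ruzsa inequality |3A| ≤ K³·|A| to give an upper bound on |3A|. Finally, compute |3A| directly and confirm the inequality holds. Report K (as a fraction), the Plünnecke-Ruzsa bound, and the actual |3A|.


|A| = 4.
Step 1: Compute A + A by enumerating all 16 pairs.
A + A = {-4, -1, 2, 3, 4, 6, 7, 10, 11, 12}, so |A + A| = 10.
Step 2: Doubling constant K = |A + A|/|A| = 10/4 = 10/4 ≈ 2.5000.
Step 3: Plünnecke-Ruzsa gives |3A| ≤ K³·|A| = (2.5000)³ · 4 ≈ 62.5000.
Step 4: Compute 3A = A + A + A directly by enumerating all triples (a,b,c) ∈ A³; |3A| = 19.
Step 5: Check 19 ≤ 62.5000? Yes ✓.

K = 10/4, Plünnecke-Ruzsa bound K³|A| ≈ 62.5000, |3A| = 19, inequality holds.


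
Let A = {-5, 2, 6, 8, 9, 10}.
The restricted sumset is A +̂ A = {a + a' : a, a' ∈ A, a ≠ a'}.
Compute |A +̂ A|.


Restricted sumset: A +̂ A = {a + a' : a ∈ A, a' ∈ A, a ≠ a'}.
Equivalently, take A + A and drop any sum 2a that is achievable ONLY as a + a for a ∈ A (i.e. sums representable only with equal summands).
Enumerate pairs (a, a') with a < a' (symmetric, so each unordered pair gives one sum; this covers all a ≠ a'):
  -5 + 2 = -3
  -5 + 6 = 1
  -5 + 8 = 3
  -5 + 9 = 4
  -5 + 10 = 5
  2 + 6 = 8
  2 + 8 = 10
  2 + 9 = 11
  2 + 10 = 12
  6 + 8 = 14
  6 + 9 = 15
  6 + 10 = 16
  8 + 9 = 17
  8 + 10 = 18
  9 + 10 = 19
Collected distinct sums: {-3, 1, 3, 4, 5, 8, 10, 11, 12, 14, 15, 16, 17, 18, 19}
|A +̂ A| = 15
(Reference bound: |A +̂ A| ≥ 2|A| - 3 for |A| ≥ 2, with |A| = 6 giving ≥ 9.)

|A +̂ A| = 15


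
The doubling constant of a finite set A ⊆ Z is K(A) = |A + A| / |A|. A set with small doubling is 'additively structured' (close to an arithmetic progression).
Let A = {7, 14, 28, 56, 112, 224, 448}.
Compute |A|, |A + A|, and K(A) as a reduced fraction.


|A| = 7.
Compute A + A by enumerating all 49 pairs.
A + A = {14, 21, 28, 35, 42, 56, 63, 70, 84, 112, 119, 126, 140, 168, 224, 231, 238, 252, 280, 336, 448, 455, 462, 476, 504, 560, 672, 896}, so |A + A| = 28.
K = |A + A| / |A| = 28/7 = 4/1 ≈ 4.0000.
Reference: AP of size 7 gives K = 13/7 ≈ 1.8571; a fully generic set of size 7 gives K ≈ 4.0000.

|A| = 7, |A + A| = 28, K = 28/7 = 4/1.


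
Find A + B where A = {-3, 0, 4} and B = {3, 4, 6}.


A + B = {a + b : a ∈ A, b ∈ B}.
Enumerate all |A|·|B| = 3·3 = 9 pairs (a, b) and collect distinct sums.
a = -3: -3+3=0, -3+4=1, -3+6=3
a = 0: 0+3=3, 0+4=4, 0+6=6
a = 4: 4+3=7, 4+4=8, 4+6=10
Collecting distinct sums: A + B = {0, 1, 3, 4, 6, 7, 8, 10}
|A + B| = 8

A + B = {0, 1, 3, 4, 6, 7, 8, 10}


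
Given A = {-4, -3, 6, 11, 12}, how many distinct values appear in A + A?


A + A = {a + a' : a, a' ∈ A}; |A| = 5.
General bounds: 2|A| - 1 ≤ |A + A| ≤ |A|(|A|+1)/2, i.e. 9 ≤ |A + A| ≤ 15.
Lower bound 2|A|-1 is attained iff A is an arithmetic progression.
Enumerate sums a + a' for a ≤ a' (symmetric, so this suffices):
a = -4: -4+-4=-8, -4+-3=-7, -4+6=2, -4+11=7, -4+12=8
a = -3: -3+-3=-6, -3+6=3, -3+11=8, -3+12=9
a = 6: 6+6=12, 6+11=17, 6+12=18
a = 11: 11+11=22, 11+12=23
a = 12: 12+12=24
Distinct sums: {-8, -7, -6, 2, 3, 7, 8, 9, 12, 17, 18, 22, 23, 24}
|A + A| = 14

|A + A| = 14
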